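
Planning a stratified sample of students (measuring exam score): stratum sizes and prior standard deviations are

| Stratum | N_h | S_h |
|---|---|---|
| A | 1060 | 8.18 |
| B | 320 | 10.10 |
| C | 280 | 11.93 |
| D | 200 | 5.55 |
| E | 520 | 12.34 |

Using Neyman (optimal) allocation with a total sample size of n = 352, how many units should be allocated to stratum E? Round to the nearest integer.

99

Neyman allocation: n_h = n · N_h S_h / Σ N_i S_i, with n = 352.
  stratum A: N_h·S_h = 1060·8.18 = 8670.80
  stratum B: N_h·S_h = 320·10.10 = 3232.00
  stratum C: N_h·S_h = 280·11.93 = 3340.40
  stratum D: N_h·S_h = 200·5.55 = 1110.00
  stratum E: N_h·S_h = 520·12.34 = 6416.80
Σ N_h S_h = 22770.00
n for stratum E = 352·6416.80/22770.00 = 99.197 → 99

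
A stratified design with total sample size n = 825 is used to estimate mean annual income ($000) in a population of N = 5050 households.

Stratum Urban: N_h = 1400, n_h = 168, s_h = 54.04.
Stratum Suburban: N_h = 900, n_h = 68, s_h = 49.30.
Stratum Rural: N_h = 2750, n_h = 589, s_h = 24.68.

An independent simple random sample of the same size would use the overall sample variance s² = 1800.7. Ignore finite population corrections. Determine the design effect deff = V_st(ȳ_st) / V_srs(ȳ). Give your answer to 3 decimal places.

V̂(ȳ_st) = Σ W_h² s_h²/n_h, with W_h = N_h/N and N = 5050:
  stratum Urban: (1400/5050)²·54.04²/168 = 1.33596
  stratum Suburban: (900/5050)²·49.30²/68 = 1.13524
  stratum Rural: (2750/5050)²·24.68²/589 = 0.30666
V_st = 2.77786
V_srs = s²/n = 1800.7/825 = 2.18267
deff = V_st / V_srs = 2.77786/2.18267 = 1.2727

deff ≈ 1.273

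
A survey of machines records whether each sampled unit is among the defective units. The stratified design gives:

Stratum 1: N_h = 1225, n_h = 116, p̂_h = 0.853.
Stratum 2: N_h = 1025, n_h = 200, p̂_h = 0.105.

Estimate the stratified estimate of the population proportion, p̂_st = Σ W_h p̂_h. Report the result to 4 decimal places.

p̂_st ≈ 0.5122

N = 2250; stratum weights W_h = N_h/N.
p̂_st = Σ W_h p̂_h = (1225·0.853 + 1025·0.105)/2250 = 0.51224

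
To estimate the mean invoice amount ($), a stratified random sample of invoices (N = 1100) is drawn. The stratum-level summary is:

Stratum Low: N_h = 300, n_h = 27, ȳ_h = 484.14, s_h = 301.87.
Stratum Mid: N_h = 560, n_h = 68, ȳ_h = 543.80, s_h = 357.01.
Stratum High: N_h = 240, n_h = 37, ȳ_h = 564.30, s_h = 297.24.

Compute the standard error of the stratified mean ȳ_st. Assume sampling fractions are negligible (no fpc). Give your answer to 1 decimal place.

V̂(ȳ_st) = Σ W_h² s_h²/n_h, with W_h = N_h/N and N = 1100:
  stratum Low: (300/1100)²·301.87²/27 = 251.034
  stratum Mid: (560/1100)²·357.01²/68 = 485.783
  stratum High: (240/1100)²·297.24²/37 = 113.671
V̂(ȳ_st) = 850.489
SE(ȳ_st) = √850.489 = 29.1631

SE(ȳ_st) ≈ 29.2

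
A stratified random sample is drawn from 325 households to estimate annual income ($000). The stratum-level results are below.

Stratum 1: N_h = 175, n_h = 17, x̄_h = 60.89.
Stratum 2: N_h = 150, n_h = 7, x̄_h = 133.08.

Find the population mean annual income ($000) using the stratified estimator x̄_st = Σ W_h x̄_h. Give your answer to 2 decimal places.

N = Σ N_h = 325. Stratum weights W_h = N_h/N.
x̄_st = (175·60.89 + 150·133.08) / 325 = 94.2085

x̄_st ≈ 94.21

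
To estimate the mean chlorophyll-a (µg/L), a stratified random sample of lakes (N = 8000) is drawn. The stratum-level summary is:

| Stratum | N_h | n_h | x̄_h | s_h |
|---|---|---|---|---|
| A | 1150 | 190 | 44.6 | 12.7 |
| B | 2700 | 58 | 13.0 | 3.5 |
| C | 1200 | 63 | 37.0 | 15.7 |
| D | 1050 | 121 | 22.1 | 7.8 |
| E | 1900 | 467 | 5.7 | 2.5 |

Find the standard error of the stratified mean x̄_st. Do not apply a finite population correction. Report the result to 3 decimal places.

V̂(x̄_st) = Σ W_h² s_h²/n_h, with W_h = N_h/N and N = 8000:
  stratum A: (1150/8000)²·12.7²/190 = 0.0175416
  stratum B: (2700/8000)²·3.5²/58 = 0.0240578
  stratum C: (1200/8000)²·15.7²/63 = 0.0880321
  stratum D: (1050/8000)²·7.8²/121 = 0.00866169
  stratum E: (1900/8000)²·2.5²/467 = 0.000754902
V̂(x̄_st) = 0.139048
SE(x̄_st) = √0.139048 = 0.372892

SE(x̄_st) ≈ 0.373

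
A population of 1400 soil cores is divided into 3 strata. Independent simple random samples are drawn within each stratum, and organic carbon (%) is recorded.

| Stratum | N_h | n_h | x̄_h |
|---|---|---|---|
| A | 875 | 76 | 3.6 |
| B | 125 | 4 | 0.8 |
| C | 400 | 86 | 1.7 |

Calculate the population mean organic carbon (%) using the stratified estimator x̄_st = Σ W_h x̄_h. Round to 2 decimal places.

N = Σ N_h = 1400. Stratum weights W_h = N_h/N.
x̄_st = (875·3.6 + 125·0.8 + 400·1.7) / 1400 = 2.8071

x̄_st ≈ 2.81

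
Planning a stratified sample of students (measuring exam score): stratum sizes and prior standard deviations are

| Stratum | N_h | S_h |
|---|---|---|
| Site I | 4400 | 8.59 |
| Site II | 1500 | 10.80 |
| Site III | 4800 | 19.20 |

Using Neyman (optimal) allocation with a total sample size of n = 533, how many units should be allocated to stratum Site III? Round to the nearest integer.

Neyman allocation: n_h = n · N_h S_h / Σ N_i S_i, with n = 533.
  stratum Site I: N_h·S_h = 4400·8.59 = 37796.00
  stratum Site II: N_h·S_h = 1500·10.80 = 16200.00
  stratum Site III: N_h·S_h = 4800·19.20 = 92160.00
Σ N_h S_h = 146156.00
n for stratum Site III = 533·92160.00/146156.00 = 336.088 → 336

336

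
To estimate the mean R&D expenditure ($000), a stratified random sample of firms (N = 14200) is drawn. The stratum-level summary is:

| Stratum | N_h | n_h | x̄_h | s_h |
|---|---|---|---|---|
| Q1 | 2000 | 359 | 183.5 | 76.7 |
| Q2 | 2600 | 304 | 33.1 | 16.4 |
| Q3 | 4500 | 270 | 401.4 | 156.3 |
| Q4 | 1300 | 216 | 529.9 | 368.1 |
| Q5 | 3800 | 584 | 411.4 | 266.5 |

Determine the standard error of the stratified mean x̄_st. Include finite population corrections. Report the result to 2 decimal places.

SE(x̄_st) ≈ 4.54

V̂(x̄_st) = Σ W_h² (1 − n_h/N_h) s_h²/n_h, with W_h = N_h/N and N = 14200:
  stratum Q1: (2000/14200)²·(1 − 359/2000)·76.7²/359 = 0.266722
  stratum Q2: (2600/14200)²·(1 − 304/2600)·16.4²/304 = 0.0261928
  stratum Q3: (4500/14200)²·(1 − 270/4500)·156.3²/270 = 8.54143
  stratum Q4: (1300/14200)²·(1 − 216/1300)·368.1²/216 = 4.38403
  stratum Q5: (3800/14200)²·(1 − 584/3800)·266.5²/584 = 7.37063
V̂(x̄_st) = 20.589
SE(x̄_st) = √20.589 = 4.53751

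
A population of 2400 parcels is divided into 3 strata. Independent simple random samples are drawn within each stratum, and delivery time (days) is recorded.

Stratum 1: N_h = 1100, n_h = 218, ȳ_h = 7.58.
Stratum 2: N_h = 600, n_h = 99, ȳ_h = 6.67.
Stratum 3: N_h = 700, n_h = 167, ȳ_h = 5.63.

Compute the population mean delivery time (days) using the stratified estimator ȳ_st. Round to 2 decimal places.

ȳ_st ≈ 6.78

N = Σ N_h = 2400. Stratum weights W_h = N_h/N.
ȳ_st = (1100·7.58 + 600·6.67 + 700·5.63) / 2400 = 6.7838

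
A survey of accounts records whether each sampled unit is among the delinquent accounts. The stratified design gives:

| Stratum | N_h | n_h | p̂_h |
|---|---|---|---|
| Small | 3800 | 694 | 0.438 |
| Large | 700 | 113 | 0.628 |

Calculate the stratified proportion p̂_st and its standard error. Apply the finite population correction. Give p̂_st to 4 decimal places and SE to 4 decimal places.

p̂_st ≈ 0.4676, SE ≈ 0.0158

N = 4500; stratum weights W_h = N_h/N.
p̂_st = Σ W_h p̂_h = (3800·0.438 + 700·0.628)/4500 = 0.46756
V̂(p̂_st) = Σ W_h² (1 − n_h/N_h) p̂_h(1−p̂_h)/(n_h−1):
  stratum Small: (3800/4500)²·(1 − 694/3800)·0.438·0.562/693 = 0.000207032
  stratum Large: (700/4500)²·(1 − 113/700)·0.628·0.372/112 = 4.23249e-05
V̂(p̂_st) = 0.000249357; SE = √V̂ = 0.015791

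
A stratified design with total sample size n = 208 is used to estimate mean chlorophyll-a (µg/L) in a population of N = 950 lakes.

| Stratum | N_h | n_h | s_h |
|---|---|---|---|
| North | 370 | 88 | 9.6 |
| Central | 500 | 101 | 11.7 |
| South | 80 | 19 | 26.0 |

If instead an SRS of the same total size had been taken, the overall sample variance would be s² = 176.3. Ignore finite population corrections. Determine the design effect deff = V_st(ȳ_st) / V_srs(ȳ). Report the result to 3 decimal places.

deff ≈ 0.928

V̂(ȳ_st) = Σ W_h² s_h²/n_h, with W_h = N_h/N and N = 950:
  stratum North: (370/950)²·9.6²/88 = 0.158861
  stratum Central: (500/950)²·11.7²/101 = 0.375442
  stratum South: (80/950)²·26.0²/19 = 0.252305
V_st = 0.786608
V_srs = s²/n = 176.3/208 = 0.847596
deff = V_st / V_srs = 0.786608/0.847596 = 0.9280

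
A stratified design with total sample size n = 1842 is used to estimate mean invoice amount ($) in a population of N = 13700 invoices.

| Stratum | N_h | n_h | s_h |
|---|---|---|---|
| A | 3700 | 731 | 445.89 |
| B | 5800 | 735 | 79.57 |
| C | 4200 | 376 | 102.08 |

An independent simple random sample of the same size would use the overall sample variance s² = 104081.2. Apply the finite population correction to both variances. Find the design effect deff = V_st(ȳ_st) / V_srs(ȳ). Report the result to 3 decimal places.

deff ≈ 0.402

V̂(ȳ_st) = Σ W_h² (1 − n_h/N_h) s_h²/n_h, with W_h = N_h/N and N = 13700:
  stratum A: (3700/13700)²·(1 − 731/3700)·445.89²/731 = 15.9187
  stratum B: (5800/13700)²·(1 − 735/5800)·79.57²/735 = 1.34827
  stratum C: (4200/13700)²·(1 − 376/4200)·102.08²/376 = 2.37148
V_st = 19.6385
V_srs = (1 − 1842/13700)·104081.2/1842 = 48.9073
deff = V_st / V_srs = 19.6385/48.9073 = 0.4015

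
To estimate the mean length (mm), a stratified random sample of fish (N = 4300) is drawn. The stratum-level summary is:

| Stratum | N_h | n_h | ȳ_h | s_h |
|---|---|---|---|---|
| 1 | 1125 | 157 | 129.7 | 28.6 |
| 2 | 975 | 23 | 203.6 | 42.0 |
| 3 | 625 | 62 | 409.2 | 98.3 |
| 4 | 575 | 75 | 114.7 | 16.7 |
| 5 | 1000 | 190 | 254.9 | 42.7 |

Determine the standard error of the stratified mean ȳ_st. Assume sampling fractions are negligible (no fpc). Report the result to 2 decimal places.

V̂(ȳ_st) = Σ W_h² s_h²/n_h, with W_h = N_h/N and N = 4300:
  stratum 1: (1125/4300)²·28.6²/157 = 0.356616
  stratum 2: (975/4300)²·42.0²/23 = 3.94315
  stratum 3: (625/4300)²·98.3²/62 = 3.2926
  stratum 4: (575/4300)²·16.7²/75 = 0.0664922
  stratum 5: (1000/4300)²·42.7²/190 = 0.518997
V̂(ȳ_st) = 8.17785
SE(ȳ_st) = √8.17785 = 2.85969

SE(ȳ_st) ≈ 2.86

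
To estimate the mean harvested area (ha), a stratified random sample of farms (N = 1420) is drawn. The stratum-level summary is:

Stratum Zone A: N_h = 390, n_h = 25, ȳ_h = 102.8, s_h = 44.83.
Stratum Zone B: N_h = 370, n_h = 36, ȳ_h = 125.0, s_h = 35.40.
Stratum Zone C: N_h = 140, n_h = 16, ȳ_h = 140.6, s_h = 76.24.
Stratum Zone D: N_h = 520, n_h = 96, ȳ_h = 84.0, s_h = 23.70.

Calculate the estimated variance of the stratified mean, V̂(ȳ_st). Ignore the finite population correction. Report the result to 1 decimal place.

V̂(ȳ_st) ≈ 12.7

V̂(ȳ_st) = Σ W_h² s_h²/n_h, with W_h = N_h/N and N = 1420:
  stratum Zone A: (390/1420)²·44.83²/25 = 6.06387
  stratum Zone B: (370/1420)²·35.40²/36 = 2.36336
  stratum Zone C: (140/1420)²·76.24²/16 = 3.53122
  stratum Zone D: (520/1420)²·23.70²/96 = 0.784613
V̂(ȳ_st) = 12.7431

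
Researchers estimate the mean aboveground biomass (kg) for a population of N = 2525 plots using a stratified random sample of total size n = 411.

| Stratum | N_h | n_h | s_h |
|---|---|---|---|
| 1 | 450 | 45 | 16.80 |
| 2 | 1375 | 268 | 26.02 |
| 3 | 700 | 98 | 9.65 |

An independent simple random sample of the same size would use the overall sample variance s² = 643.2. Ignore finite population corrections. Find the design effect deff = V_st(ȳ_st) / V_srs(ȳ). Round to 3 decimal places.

deff ≈ 0.653

V̂(ȳ_st) = Σ W_h² s_h²/n_h, with W_h = N_h/N and N = 2525:
  stratum 1: (450/2525)²·16.80²/45 = 0.199209
  stratum 2: (1375/2525)²·26.02²/268 = 0.749139
  stratum 3: (700/2525)²·9.65²/98 = 0.0730301
V_st = 1.02138
V_srs = s²/n = 643.2/411 = 1.56496
deff = V_st / V_srs = 1.02138/1.56496 = 0.6527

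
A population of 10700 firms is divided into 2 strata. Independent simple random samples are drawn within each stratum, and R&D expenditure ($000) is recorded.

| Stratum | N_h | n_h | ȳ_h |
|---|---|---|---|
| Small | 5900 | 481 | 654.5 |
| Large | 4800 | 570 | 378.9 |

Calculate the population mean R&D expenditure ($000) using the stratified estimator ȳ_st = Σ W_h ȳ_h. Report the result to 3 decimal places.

N = Σ N_h = 10700. Stratum weights W_h = N_h/N.
ȳ_st = (5900·654.5 + 4800·378.9) / 10700 = 530.86636

ȳ_st ≈ 530.866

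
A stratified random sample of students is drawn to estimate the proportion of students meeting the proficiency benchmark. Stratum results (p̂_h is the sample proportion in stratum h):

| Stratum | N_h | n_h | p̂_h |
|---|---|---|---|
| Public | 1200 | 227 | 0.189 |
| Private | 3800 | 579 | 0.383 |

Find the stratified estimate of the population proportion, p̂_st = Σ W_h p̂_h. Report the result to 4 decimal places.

p̂_st ≈ 0.3364

N = 5000; stratum weights W_h = N_h/N.
p̂_st = Σ W_h p̂_h = (1200·0.189 + 3800·0.383)/5000 = 0.33644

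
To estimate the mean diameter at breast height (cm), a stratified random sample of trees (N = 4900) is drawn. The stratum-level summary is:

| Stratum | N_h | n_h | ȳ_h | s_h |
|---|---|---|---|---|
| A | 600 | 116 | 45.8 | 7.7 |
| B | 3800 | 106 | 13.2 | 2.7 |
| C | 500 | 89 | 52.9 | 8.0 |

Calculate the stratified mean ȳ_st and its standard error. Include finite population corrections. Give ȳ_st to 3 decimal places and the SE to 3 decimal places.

ȳ_st = Σ W_h ȳ_h = (600·45.8 + 3800·13.2 + 500·52.9)/4900 = 21.24286
V̂(ȳ_st) = Σ W_h² (1 − n_h/N_h) s_h²/n_h, with W_h = N_h/N and N = 4900:
  stratum A: (600/4900)²·(1 − 116/600)·7.7²/116 = 0.00618198
  stratum B: (3800/4900)²·(1 − 106/3800)·2.7²/106 = 0.0402078
  stratum C: (500/4900)²·(1 − 89/500)·8.0²/89 = 0.00615474
V̂(ȳ_st) = 0.0525445
SE(ȳ_st) = √0.0525445 = 0.229226

ȳ_st ≈ 21.243, SE ≈ 0.229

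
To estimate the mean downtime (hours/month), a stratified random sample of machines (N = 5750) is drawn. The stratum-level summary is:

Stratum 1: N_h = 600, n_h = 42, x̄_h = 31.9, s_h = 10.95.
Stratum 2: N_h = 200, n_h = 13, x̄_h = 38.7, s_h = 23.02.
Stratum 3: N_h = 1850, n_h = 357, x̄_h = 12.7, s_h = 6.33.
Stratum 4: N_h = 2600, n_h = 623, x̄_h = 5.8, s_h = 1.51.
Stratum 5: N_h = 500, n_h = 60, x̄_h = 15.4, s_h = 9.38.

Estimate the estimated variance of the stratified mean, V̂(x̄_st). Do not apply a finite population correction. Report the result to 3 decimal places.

V̂(x̄_st) ≈ 0.104

V̂(x̄_st) = Σ W_h² s_h²/n_h, with W_h = N_h/N and N = 5750:
  stratum 1: (600/5750)²·10.95²/42 = 0.0310846
  stratum 2: (200/5750)²·23.02²/13 = 0.0493164
  stratum 3: (1850/5750)²·6.33²/357 = 0.0116184
  stratum 4: (2600/5750)²·1.51²/623 = 0.000748302
  stratum 5: (500/5750)²·9.38²/60 = 0.0110881
V̂(x̄_st) = 0.103856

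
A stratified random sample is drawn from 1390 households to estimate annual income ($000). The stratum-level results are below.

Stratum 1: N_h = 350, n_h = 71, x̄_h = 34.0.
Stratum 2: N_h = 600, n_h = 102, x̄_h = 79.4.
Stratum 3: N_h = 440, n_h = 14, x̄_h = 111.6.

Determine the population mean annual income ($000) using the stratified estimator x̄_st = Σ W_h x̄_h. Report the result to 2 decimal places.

x̄_st ≈ 78.16

N = Σ N_h = 1390. Stratum weights W_h = N_h/N.
x̄_st = (350·34.0 + 600·79.4 + 440·111.6) / 1390 = 78.1612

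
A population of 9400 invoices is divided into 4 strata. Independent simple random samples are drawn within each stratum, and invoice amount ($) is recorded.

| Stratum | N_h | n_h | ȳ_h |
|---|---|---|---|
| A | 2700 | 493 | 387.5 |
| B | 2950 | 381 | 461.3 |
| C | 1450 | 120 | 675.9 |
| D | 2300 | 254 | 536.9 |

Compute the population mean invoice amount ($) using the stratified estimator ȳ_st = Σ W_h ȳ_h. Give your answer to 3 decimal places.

ȳ_st ≈ 491.703

N = Σ N_h = 9400. Stratum weights W_h = N_h/N.
ȳ_st = (2700·387.5 + 2950·461.3 + 1450·675.9 + 2300·536.9) / 9400 = 491.70319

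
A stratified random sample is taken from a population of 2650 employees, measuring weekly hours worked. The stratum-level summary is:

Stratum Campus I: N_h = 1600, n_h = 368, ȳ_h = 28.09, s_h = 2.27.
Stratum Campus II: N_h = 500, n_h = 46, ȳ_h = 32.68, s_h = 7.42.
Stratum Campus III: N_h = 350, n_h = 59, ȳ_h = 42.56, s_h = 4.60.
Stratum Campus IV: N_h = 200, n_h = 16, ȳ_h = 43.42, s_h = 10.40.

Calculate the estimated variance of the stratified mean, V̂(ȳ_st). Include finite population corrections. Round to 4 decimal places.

V̂(ȳ_st) = Σ W_h² (1 − n_h/N_h) s_h²/n_h, with W_h = N_h/N and N = 2650:
  stratum Campus I: (1600/2650)²·(1 − 368/1600)·2.27²/368 = 0.00393046
  stratum Campus II: (500/2650)²·(1 − 46/500)·7.42²/46 = 0.0386887
  stratum Campus III: (350/2650)²·(1 − 59/350)·4.60²/59 = 0.00520155
  stratum Campus IV: (200/2650)²·(1 − 16/200)·10.40²/16 = 0.0354244
V̂(ȳ_st) = 0.0832451

V̂(ȳ_st) ≈ 0.0832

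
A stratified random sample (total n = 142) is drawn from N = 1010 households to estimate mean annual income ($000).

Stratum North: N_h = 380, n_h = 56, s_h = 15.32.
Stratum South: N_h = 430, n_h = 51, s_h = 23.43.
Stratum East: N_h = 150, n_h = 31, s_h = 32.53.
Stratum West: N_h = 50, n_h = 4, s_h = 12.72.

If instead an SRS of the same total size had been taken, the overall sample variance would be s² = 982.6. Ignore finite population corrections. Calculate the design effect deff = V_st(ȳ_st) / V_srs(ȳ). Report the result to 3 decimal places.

V̂(ȳ_st) = Σ W_h² s_h²/n_h, with W_h = N_h/N and N = 1010:
  stratum North: (380/1010)²·15.32²/56 = 0.593272
  stratum South: (430/1010)²·23.43²/51 = 1.95105
  stratum East: (150/1010)²·32.53²/31 = 0.752915
  stratum West: (50/1010)²·12.72²/4 = 0.0991315
V_st = 3.39637
V_srs = s²/n = 982.6/142 = 6.91972
deff = V_st / V_srs = 3.39637/6.91972 = 0.4908

deff ≈ 0.491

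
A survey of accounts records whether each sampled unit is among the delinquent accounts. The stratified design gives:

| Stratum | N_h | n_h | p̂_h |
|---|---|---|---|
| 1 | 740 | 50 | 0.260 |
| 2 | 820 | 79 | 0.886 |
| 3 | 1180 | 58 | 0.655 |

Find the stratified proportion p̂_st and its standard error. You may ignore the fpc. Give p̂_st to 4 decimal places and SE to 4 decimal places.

N = 2740; stratum weights W_h = N_h/N.
p̂_st = Σ W_h p̂_h = (740·0.260 + 820·0.886 + 1180·0.655)/2740 = 0.61745
V̂(p̂_st) = Σ W_h² p̂_h(1−p̂_h)/(n_h−1):
  stratum 1: (740/2740)²·0.260·0.740/49 = 0.000286399
  stratum 2: (820/2740)²·0.886·0.114/78 = 0.000115977
  stratum 3: (1180/2740)²·0.655·0.345/57 = 0.000735273
V̂(p̂_st) = 0.00113765; SE = √V̂ = 0.033729

p̂_st ≈ 0.6175, SE ≈ 0.0337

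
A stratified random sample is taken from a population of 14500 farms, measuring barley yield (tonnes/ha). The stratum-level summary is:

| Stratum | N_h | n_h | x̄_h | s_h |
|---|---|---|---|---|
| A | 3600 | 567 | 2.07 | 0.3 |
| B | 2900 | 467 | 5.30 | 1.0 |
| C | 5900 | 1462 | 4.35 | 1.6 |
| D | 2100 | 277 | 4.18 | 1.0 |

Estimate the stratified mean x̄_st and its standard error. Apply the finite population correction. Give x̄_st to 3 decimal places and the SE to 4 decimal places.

x̄_st ≈ 3.949, SE ≈ 0.0191

x̄_st = Σ W_h x̄_h = (3600·2.07 + 2900·5.30 + 5900·4.35 + 2100·4.18)/14500 = 3.94931
V̂(x̄_st) = Σ W_h² (1 − n_h/N_h) s_h²/n_h, with W_h = N_h/N and N = 14500:
  stratum A: (3600/14500)²·(1 − 567/3600)·0.3²/567 = 8.24325e-06
  stratum B: (2900/14500)²·(1 − 467/2900)·1.0²/467 = 7.186e-05
  stratum C: (5900/14500)²·(1 − 1462/5900)·1.6²/1462 = 0.00021807
  stratum D: (2100/14500)²·(1 − 277/2100)·1.0²/277 = 6.5734e-05
V̂(x̄_st) = 0.000363907
SE(x̄_st) = √0.000363907 = 0.0190764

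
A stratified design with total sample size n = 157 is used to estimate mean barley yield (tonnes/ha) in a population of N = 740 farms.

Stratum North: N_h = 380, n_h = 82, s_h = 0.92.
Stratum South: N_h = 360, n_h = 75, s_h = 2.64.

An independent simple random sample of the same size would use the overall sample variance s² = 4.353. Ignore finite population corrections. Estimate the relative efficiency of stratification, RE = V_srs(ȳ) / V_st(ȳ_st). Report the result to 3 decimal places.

RE ≈ 1.122

V̂(ȳ_st) = Σ W_h² s_h²/n_h, with W_h = N_h/N and N = 740:
  stratum North: (380/740)²·0.92²/82 = 0.00272186
  stratum South: (360/740)²·2.64²/75 = 0.0219932
V_st = 0.024715
V_srs = s²/n = 4.353/157 = 0.0277261
Relative efficiency = V_srs / V_st = 0.0277261/0.024715 = 1.1218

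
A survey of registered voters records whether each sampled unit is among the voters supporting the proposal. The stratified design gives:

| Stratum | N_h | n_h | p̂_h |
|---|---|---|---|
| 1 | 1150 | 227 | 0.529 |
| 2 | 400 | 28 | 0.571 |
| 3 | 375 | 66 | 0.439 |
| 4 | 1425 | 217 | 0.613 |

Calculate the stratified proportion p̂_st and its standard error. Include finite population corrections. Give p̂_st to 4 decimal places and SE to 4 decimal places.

p̂_st ≈ 0.5597, SE ≈ 0.0208

N = 3350; stratum weights W_h = N_h/N.
p̂_st = Σ W_h p̂_h = (1150·0.529 + 400·0.571 + 375·0.439 + 1425·0.613)/3350 = 0.55967
V̂(p̂_st) = Σ W_h² (1 − n_h/N_h) p̂_h(1−p̂_h)/(n_h−1):
  stratum 1: (1150/3350)²·(1 − 227/1150)·0.529·0.471/226 = 0.000104274
  stratum 2: (400/3350)²·(1 − 28/400)·0.571·0.429/27 = 0.000120294
  stratum 3: (375/3350)²·(1 − 66/375)·0.439·0.561/65 = 3.91214e-05
  stratum 4: (1425/3350)²·(1 − 217/1425)·0.613·0.387/216 = 0.000168465
V̂(p̂_st) = 0.000432155; SE = √V̂ = 0.0207883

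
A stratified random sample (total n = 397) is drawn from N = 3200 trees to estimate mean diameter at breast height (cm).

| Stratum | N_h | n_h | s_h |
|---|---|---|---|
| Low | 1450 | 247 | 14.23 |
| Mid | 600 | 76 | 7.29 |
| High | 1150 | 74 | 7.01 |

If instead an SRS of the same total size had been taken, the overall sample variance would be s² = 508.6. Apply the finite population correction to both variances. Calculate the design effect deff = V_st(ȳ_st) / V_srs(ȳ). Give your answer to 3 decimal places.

V̂(ȳ_st) = Σ W_h² (1 − n_h/N_h) s_h²/n_h, with W_h = N_h/N and N = 3200:
  stratum Low: (1450/3200)²·(1 − 247/1450)·14.23²/247 = 0.139652
  stratum Mid: (600/3200)²·(1 − 76/600)·7.29²/76 = 0.0214696
  stratum High: (1150/3200)²·(1 − 74/1150)·7.01²/74 = 0.0802444
V_st = 0.241366
V_srs = (1 − 397/3200)·508.6/397 = 1.12217
deff = V_st / V_srs = 0.241366/1.12217 = 0.2151

deff ≈ 0.215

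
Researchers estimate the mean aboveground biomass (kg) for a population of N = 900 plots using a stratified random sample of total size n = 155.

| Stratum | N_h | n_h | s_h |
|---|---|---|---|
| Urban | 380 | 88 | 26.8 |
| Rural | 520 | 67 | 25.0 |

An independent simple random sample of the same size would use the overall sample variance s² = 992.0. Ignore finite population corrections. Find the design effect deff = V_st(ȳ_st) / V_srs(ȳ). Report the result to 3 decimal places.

V̂(ȳ_st) = Σ W_h² s_h²/n_h, with W_h = N_h/N and N = 900:
  stratum Urban: (380/900)²·26.8²/88 = 1.45502
  stratum Rural: (520/900)²·25.0²/67 = 3.11406
V_st = 4.56908
V_srs = s²/n = 992.0/155 = 6.4
deff = V_st / V_srs = 4.56908/6.4 = 0.7139

deff ≈ 0.714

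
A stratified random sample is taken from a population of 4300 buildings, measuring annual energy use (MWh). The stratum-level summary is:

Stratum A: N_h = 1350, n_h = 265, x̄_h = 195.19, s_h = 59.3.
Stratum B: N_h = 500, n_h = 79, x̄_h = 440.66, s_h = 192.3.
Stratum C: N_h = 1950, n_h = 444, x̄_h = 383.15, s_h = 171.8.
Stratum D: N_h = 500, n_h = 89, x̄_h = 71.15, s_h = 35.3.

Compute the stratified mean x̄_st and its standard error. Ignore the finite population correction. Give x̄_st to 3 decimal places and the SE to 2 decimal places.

x̄_st = Σ W_h x̄_h = (1350·195.19 + 500·440.66 + 1950·383.15 + 500·71.15)/4300 = 294.54744
V̂(x̄_st) = Σ W_h² s_h²/n_h, with W_h = N_h/N and N = 4300:
  stratum A: (1350/4300)²·59.3²/265 = 1.30796
  stratum B: (500/4300)²·192.3²/79 = 6.32899
  stratum C: (1950/4300)²·171.8²/444 = 13.6709
  stratum D: (500/4300)²·35.3²/89 = 0.189305
V̂(x̄_st) = 21.4971
SE(x̄_st) = √21.4971 = 4.6365

x̄_st ≈ 294.547, SE ≈ 4.64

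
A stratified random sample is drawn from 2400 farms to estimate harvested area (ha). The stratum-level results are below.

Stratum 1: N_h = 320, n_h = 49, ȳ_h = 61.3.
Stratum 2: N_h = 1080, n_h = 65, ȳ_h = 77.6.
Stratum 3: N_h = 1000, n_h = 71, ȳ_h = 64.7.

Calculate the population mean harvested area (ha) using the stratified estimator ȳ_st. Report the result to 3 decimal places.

ȳ_st ≈ 70.052

N = Σ N_h = 2400. Stratum weights W_h = N_h/N.
ȳ_st = (320·61.3 + 1080·77.6 + 1000·64.7) / 2400 = 70.05167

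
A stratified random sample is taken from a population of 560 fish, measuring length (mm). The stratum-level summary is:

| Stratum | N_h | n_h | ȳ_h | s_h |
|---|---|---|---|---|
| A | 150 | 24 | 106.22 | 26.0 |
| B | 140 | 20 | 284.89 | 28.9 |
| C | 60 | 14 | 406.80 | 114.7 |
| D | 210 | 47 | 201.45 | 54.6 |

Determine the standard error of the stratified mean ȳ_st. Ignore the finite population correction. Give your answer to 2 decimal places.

SE(ȳ_st) ≈ 4.93

V̂(ȳ_st) = Σ W_h² s_h²/n_h, with W_h = N_h/N and N = 560:
  stratum A: (150/560)²·26.0²/24 = 2.02089
  stratum B: (140/560)²·28.9²/20 = 2.61003
  stratum C: (60/560)²·114.7²/14 = 10.7876
  stratum D: (210/560)²·54.6²/47 = 8.91969
V̂(ȳ_st) = 24.3382
SE(ȳ_st) = √24.3382 = 4.93338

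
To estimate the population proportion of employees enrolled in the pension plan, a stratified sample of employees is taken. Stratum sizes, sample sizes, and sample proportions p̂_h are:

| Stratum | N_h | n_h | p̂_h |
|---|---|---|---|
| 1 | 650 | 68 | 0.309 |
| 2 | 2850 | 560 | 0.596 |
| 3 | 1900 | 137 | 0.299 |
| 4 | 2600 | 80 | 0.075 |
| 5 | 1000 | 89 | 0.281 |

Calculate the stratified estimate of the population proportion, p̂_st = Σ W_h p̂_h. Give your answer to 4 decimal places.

N = 9000; stratum weights W_h = N_h/N.
p̂_st = Σ W_h p̂_h = (650·0.309 + 2850·0.596 + 1900·0.299 + 2600·0.075 + 1000·0.281)/9000 = 0.32706

p̂_st ≈ 0.3271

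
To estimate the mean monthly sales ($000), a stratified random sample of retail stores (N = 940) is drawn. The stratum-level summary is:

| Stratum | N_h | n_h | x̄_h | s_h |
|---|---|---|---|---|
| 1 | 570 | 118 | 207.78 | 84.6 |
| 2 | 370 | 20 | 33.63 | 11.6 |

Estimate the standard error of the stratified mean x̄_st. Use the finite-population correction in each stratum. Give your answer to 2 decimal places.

V̂(x̄_st) = Σ W_h² (1 − n_h/N_h) s_h²/n_h, with W_h = N_h/N and N = 940:
  stratum 1: (570/940)²·(1 − 118/570)·84.6²/118 = 17.6855
  stratum 2: (370/940)²·(1 − 20/370)·11.6²/20 = 0.986053
V̂(x̄_st) = 18.6715
SE(x̄_st) = √18.6715 = 4.32105

SE(x̄_st) ≈ 4.32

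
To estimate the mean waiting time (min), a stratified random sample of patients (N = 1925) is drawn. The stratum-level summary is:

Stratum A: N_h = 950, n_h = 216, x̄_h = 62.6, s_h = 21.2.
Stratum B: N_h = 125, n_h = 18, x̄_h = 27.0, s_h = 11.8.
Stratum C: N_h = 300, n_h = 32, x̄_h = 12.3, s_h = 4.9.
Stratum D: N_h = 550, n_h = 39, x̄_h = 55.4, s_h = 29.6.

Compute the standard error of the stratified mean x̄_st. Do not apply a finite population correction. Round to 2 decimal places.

SE(x̄_st) ≈ 1.55

V̂(x̄_st) = Σ W_h² s_h²/n_h, with W_h = N_h/N and N = 1925:
  stratum A: (950/1925)²·21.2²/216 = 0.506762
  stratum B: (125/1925)²·11.8²/18 = 0.0326175
  stratum C: (300/1925)²·4.9²/32 = 0.0182231
  stratum D: (550/1925)²·29.6²/39 = 1.83393
V̂(x̄_st) = 2.39153
SE(x̄_st) = √2.39153 = 1.54646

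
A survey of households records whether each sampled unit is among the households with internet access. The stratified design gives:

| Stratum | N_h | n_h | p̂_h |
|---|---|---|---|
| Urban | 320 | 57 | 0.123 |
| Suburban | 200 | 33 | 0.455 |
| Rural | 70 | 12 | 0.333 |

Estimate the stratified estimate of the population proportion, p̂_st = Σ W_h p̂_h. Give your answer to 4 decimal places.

p̂_st ≈ 0.2605

N = 590; stratum weights W_h = N_h/N.
p̂_st = Σ W_h p̂_h = (320·0.123 + 200·0.455 + 70·0.333)/590 = 0.26046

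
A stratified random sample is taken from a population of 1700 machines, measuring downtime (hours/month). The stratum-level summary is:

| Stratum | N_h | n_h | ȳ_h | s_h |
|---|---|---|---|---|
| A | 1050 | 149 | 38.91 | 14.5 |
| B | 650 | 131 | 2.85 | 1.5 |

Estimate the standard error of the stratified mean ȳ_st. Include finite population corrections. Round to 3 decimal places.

SE(ȳ_st) ≈ 0.681

V̂(ȳ_st) = Σ W_h² (1 − n_h/N_h) s_h²/n_h, with W_h = N_h/N and N = 1700:
  stratum A: (1050/1700)²·(1 − 149/1050)·14.5²/149 = 0.461919
  stratum B: (650/1700)²·(1 − 131/650)·1.5²/131 = 0.00200491
V̂(ȳ_st) = 0.463924
SE(ȳ_st) = √0.463924 = 0.68112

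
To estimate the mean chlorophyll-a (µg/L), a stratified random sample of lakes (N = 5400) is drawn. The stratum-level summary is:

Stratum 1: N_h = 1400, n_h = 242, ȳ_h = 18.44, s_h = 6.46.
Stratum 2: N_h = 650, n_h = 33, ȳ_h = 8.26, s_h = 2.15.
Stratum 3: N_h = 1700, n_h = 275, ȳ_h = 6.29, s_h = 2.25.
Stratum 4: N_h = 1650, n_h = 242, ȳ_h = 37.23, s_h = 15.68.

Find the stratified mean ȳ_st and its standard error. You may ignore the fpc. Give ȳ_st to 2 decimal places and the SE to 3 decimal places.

ȳ_st = Σ W_h ȳ_h = (1400·18.44 + 650·8.26 + 1700·6.29 + 1650·37.23)/5400 = 19.13102
V̂(ȳ_st) = Σ W_h² s_h²/n_h, with W_h = N_h/N and N = 5400:
  stratum 1: (1400/5400)²·6.46²/242 = 0.0115909
  stratum 2: (650/5400)²·2.15²/33 = 0.00202956
  stratum 3: (1700/5400)²·2.25²/275 = 0.00182449
  stratum 4: (1650/5400)²·15.68²/242 = 0.0948543
V̂(ȳ_st) = 0.110299
SE(ȳ_st) = √0.110299 = 0.332113

ȳ_st ≈ 19.13, SE ≈ 0.332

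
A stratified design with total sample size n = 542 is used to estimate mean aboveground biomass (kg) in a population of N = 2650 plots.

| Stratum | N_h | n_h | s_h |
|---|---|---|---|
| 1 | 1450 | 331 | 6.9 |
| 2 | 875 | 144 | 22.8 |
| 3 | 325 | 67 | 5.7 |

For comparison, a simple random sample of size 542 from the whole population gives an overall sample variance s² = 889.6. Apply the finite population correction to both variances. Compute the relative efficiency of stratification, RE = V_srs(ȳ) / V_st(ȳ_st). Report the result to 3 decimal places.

V̂(ȳ_st) = Σ W_h² (1 − n_h/N_h) s_h²/n_h, with W_h = N_h/N and N = 2650:
  stratum 1: (1450/2650)²·(1 − 331/1450)·6.9²/331 = 0.0332335
  stratum 2: (875/2650)²·(1 − 144/875)·22.8²/144 = 0.328807
  stratum 3: (325/2650)²·(1 − 67/325)·5.7²/67 = 0.0057901
V_st = 0.367831
V_srs = (1 − 542/2650)·889.6/542 = 1.30563
Relative efficiency = V_srs / V_st = 1.30563/0.367831 = 3.5495

RE ≈ 3.550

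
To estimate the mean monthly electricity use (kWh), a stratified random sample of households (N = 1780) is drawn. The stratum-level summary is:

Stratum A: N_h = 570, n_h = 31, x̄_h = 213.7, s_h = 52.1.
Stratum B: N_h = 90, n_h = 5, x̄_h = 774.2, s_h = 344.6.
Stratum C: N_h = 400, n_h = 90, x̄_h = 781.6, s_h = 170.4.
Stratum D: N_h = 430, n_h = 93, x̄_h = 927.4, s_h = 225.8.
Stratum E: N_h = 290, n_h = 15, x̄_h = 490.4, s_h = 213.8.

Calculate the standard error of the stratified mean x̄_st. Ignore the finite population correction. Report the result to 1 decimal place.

V̂(x̄_st) = Σ W_h² s_h²/n_h, with W_h = N_h/N and N = 1780:
  stratum A: (570/1780)²·52.1²/31 = 8.97891
  stratum B: (90/1780)²·344.6²/5 = 60.7163
  stratum C: (400/1780)²·170.4²/90 = 16.2921
  stratum D: (430/1780)²·225.8²/93 = 31.9935
  stratum E: (290/1780)²·213.8²/15 = 80.8873
V̂(x̄_st) = 198.868
SE(x̄_st) = √198.868 = 14.1021

SE(x̄_st) ≈ 14.1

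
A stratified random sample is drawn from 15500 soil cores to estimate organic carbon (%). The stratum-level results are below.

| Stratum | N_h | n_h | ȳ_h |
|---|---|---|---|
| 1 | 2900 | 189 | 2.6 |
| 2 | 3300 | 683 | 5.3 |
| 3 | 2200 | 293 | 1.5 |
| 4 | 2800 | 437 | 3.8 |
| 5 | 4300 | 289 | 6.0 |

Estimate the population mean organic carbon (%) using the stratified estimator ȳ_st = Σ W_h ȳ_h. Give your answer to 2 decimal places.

ȳ_st ≈ 4.18

N = Σ N_h = 15500. Stratum weights W_h = N_h/N.
ȳ_st = (2900·2.6 + 3300·5.3 + 2200·1.5 + 2800·3.8 + 4300·6.0) / 15500 = 4.1787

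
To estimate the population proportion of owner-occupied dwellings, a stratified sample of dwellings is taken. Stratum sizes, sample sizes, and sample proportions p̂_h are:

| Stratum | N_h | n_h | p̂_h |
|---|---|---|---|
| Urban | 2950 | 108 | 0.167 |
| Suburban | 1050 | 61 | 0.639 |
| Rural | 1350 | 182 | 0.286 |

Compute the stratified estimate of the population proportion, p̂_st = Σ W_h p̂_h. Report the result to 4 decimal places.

N = 5350; stratum weights W_h = N_h/N.
p̂_st = Σ W_h p̂_h = (2950·0.167 + 1050·0.639 + 1350·0.286)/5350 = 0.28966

p̂_st ≈ 0.2897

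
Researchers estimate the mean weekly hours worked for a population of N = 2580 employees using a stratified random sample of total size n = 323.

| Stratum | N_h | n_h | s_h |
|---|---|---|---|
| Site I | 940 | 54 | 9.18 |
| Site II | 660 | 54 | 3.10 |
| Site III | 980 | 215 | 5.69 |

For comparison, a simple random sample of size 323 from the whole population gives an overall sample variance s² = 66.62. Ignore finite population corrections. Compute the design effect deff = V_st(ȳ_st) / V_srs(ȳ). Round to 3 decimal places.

V̂(ȳ_st) = Σ W_h² s_h²/n_h, with W_h = N_h/N and N = 2580:
  stratum Site I: (940/2580)²·9.18²/54 = 0.207161
  stratum Site II: (660/2580)²·3.10²/54 = 0.011646
  stratum Site III: (980/2580)²·5.69²/215 = 0.021727
V_st = 0.240534
V_srs = s²/n = 66.62/323 = 0.206254
deff = V_st / V_srs = 0.240534/0.206254 = 1.1662

deff ≈ 1.166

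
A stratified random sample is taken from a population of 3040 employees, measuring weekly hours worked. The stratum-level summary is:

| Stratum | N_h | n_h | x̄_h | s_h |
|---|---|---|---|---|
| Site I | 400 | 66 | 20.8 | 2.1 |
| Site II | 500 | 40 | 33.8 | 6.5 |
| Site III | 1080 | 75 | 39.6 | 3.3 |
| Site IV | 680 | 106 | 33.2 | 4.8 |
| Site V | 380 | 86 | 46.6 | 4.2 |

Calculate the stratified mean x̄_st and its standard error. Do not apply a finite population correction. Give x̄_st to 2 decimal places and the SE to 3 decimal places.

x̄_st ≈ 35.62, SE ≈ 0.249

x̄_st = Σ W_h x̄_h = (400·20.8 + 500·33.8 + 1080·39.6 + 680·33.2 + 380·46.6)/3040 = 35.61579
V̂(x̄_st) = Σ W_h² s_h²/n_h, with W_h = N_h/N and N = 3040:
  stratum Site I: (400/3040)²·2.1²/66 = 0.00115682
  stratum Site II: (500/3040)²·6.5²/40 = 0.0285732
  stratum Site III: (1080/3040)²·3.3²/75 = 0.018326
  stratum Site IV: (680/3040)²·4.8²/106 = 0.0108755
  stratum Site V: (380/3040)²·4.2²/86 = 0.00320494
V̂(x̄_st) = 0.0621364
SE(x̄_st) = √0.0621364 = 0.249272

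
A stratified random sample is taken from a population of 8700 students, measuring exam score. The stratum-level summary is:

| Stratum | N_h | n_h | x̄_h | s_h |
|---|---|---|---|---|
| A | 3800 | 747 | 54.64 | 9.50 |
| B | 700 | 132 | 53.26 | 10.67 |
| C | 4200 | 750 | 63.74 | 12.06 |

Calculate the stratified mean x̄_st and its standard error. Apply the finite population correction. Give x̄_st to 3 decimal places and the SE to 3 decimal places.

x̄_st = Σ W_h x̄_h = (3800·54.64 + 700·53.26 + 4200·63.74)/8700 = 58.92207
V̂(x̄_st) = Σ W_h² (1 − n_h/N_h) s_h²/n_h, with W_h = N_h/N and N = 8700:
  stratum A: (3800/8700)²·(1 − 747/3800)·9.50²/747 = 0.0185182
  stratum B: (700/8700)²·(1 − 132/700)·10.67²/132 = 0.00453067
  stratum C: (4200/8700)²·(1 − 750/4200)·12.06²/750 = 0.0371247
V̂(x̄_st) = 0.0601736
SE(x̄_st) = √0.0601736 = 0.245303

x̄_st ≈ 58.922, SE ≈ 0.245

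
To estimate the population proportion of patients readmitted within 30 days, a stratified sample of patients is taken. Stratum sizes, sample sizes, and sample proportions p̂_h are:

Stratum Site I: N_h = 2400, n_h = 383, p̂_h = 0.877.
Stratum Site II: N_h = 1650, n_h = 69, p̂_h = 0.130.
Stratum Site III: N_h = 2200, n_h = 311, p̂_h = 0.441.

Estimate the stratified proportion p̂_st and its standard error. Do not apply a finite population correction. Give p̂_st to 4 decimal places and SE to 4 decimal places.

N = 6250; stratum weights W_h = N_h/N.
p̂_st = Σ W_h p̂_h = (2400·0.877 + 1650·0.130 + 2200·0.441)/6250 = 0.52632
V̂(p̂_st) = Σ W_h² p̂_h(1−p̂_h)/(n_h−1):
  stratum Site I: (2400/6250)²·0.877·0.123/382 = 4.16393e-05
  stratum Site II: (1650/6250)²·0.130·0.870/68 = 0.000115921
  stratum Site III: (2200/6250)²·0.441·0.559/310 = 9.85313e-05
V̂(p̂_st) = 0.000256091; SE = √V̂ = 0.0160029

p̂_st ≈ 0.5263, SE ≈ 0.0160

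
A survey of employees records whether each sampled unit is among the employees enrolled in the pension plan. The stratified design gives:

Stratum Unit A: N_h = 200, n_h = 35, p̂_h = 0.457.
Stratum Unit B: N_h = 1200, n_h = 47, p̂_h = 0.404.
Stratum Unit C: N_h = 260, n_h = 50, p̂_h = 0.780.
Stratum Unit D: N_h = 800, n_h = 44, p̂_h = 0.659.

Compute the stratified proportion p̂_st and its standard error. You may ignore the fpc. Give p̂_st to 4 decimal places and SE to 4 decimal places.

N = 2460; stratum weights W_h = N_h/N.
p̂_st = Σ W_h p̂_h = (200·0.457 + 1200·0.404 + 260·0.780 + 800·0.659)/2460 = 0.53098
V̂(p̂_st) = Σ W_h² p̂_h(1−p̂_h)/(n_h−1):
  stratum Unit A: (200/2460)²·0.457·0.543/34 = 4.82422e-05
  stratum Unit B: (1200/2460)²·0.404·0.596/46 = 0.00124555
  stratum Unit C: (260/2460)²·0.780·0.220/49 = 3.91199e-05
  stratum Unit D: (800/2460)²·0.659·0.341/43 = 0.000552689
V̂(p̂_st) = 0.0018856; SE = √V̂ = 0.0434235

p̂_st ≈ 0.5310, SE ≈ 0.0434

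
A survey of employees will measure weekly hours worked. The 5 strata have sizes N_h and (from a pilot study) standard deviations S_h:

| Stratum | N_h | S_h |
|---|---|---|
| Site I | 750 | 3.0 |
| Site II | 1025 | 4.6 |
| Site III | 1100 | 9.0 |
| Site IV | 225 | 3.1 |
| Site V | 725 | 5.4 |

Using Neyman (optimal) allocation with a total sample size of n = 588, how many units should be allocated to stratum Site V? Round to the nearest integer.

Neyman allocation: n_h = n · N_h S_h / Σ N_i S_i, with n = 588.
  stratum Site I: N_h·S_h = 750·3.0 = 2250.00
  stratum Site II: N_h·S_h = 1025·4.6 = 4715.00
  stratum Site III: N_h·S_h = 1100·9.0 = 9900.00
  stratum Site IV: N_h·S_h = 225·3.1 = 697.50
  stratum Site V: N_h·S_h = 725·5.4 = 3915.00
Σ N_h S_h = 21477.50
n for stratum Site V = 588·3915.00/21477.50 = 107.183 → 107

107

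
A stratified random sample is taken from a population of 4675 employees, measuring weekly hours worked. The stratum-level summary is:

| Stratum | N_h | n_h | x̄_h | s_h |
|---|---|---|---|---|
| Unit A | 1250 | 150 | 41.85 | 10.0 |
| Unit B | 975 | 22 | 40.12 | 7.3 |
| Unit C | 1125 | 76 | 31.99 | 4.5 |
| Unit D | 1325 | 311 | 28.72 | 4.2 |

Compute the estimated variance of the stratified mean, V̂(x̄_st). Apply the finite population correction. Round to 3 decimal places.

V̂(x̄_st) ≈ 0.163

V̂(x̄_st) = Σ W_h² (1 − n_h/N_h) s_h²/n_h, with W_h = N_h/N and N = 4675:
  stratum Unit A: (1250/4675)²·(1 − 150/1250)·10.0²/150 = 0.0419419
  stratum Unit B: (975/4675)²·(1 − 22/975)·7.3²/22 = 0.102981
  stratum Unit C: (1125/4675)²·(1 − 76/1125)·4.5²/76 = 0.0143872
  stratum Unit D: (1325/4675)²·(1 − 311/1325)·4.2²/311 = 0.00348681
V̂(x̄_st) = 0.162797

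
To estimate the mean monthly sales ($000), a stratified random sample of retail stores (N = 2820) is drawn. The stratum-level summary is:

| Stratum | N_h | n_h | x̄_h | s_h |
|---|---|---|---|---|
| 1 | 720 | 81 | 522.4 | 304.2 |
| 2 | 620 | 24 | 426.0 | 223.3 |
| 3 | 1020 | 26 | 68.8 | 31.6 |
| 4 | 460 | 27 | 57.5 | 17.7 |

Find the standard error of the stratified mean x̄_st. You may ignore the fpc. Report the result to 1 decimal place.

SE(x̄_st) ≈ 13.4

V̂(x̄_st) = Σ W_h² s_h²/n_h, with W_h = N_h/N and N = 2820:
  stratum 1: (720/2820)²·304.2²/81 = 74.4732
  stratum 2: (620/2820)²·223.3²/24 = 100.427
  stratum 3: (1020/2820)²·31.6²/26 = 5.02462
  stratum 4: (460/2820)²·17.7²/27 = 0.308745
V̂(x̄_st) = 180.234
SE(x̄_st) = √180.234 = 13.4251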